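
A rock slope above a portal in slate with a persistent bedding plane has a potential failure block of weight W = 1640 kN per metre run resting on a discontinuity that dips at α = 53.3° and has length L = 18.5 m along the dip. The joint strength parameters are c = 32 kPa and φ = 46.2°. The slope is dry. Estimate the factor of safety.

Resolving the block weight along and normal to the plane and applying the Mohr–Coulomb strength on the joint:
N' = W cosα = 1640·cos53.3° = 980.1 kN/m
Driving force T = W sinα = 1640·sin53.3° = 1314.9 kN/m
Resisting force R = c·L + N'·tanφ = 32·18.5 + 980.1·tan46.2° = 592.0 + 1022.0 = 1614.0 kN/m
FS = R / T = 1614.0 / 1314.9 = 1.227

FS = 1.23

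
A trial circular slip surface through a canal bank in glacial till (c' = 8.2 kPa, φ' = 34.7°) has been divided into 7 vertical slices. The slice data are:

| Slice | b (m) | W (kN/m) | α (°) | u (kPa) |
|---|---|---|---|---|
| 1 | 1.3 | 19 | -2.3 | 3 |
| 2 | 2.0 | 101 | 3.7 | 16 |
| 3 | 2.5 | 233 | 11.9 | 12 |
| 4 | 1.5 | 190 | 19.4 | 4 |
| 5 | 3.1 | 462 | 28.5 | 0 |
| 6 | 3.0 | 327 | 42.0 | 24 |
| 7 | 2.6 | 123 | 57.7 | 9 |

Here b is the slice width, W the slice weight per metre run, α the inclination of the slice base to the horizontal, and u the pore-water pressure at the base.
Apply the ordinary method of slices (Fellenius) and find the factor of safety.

Ordinary method of slices: FS = Σ[c'·Δl_i + (W_i cosα_i − u_i·Δl_i)·tanφ'] / Σ W_i sinα_i, with Δl_i = b_i / cosα_i.
Slice 1: Δl = 1.3/cos(-2.3°) = 1.301 m; N'_1 = 19·cos(-2.3°) − 3·1.301 = 15.1; c'Δl = 10.67; W sinα = -0.8
Slice 2: Δl = 2.0/cos3.7° = 2.004 m; N'_2 = 101·cos3.7° − 16·2.004 = 68.7; c'Δl = 16.43; W sinα = 6.5
Slice 3: Δl = 2.5/cos11.9° = 2.555 m; N'_3 = 233·cos11.9° − 12·2.555 = 197.3; c'Δl = 20.95; W sinα = 48.0
Slice 4: Δl = 1.5/cos19.4° = 1.590 m; N'_4 = 190·cos19.4° − 4·1.590 = 172.9; c'Δl = 13.04; W sinα = 63.1
Slice 5: Δl = 3.1/cos28.5° = 3.527 m; N'_5 = 462·cos28.5° − 0·3.527 = 406.0; c'Δl = 28.93; W sinα = 220.4
Slice 6: Δl = 3.0/cos42.0° = 4.037 m; N'_6 = 327·cos42.0° − 24·4.037 = 146.1; c'Δl = 33.10; W sinα = 218.8
Slice 7: Δl = 2.6/cos57.7° = 4.866 m; N'_7 = 123·cos57.7° − 9·4.866 = 21.9; c'Δl = 39.90; W sinα = 104.0
Σc'Δl = 163.0 kN/m; ΣN' = 1028.1 kN/m; ΣW sinα = 660.1 kN/m
Resisting = 163.0 + 1028.1·tan34.7° = 163.0 + 711.9 = 874.9 kN/m
FS = 874.9 / 660.1 = 1.325

FS = 1.33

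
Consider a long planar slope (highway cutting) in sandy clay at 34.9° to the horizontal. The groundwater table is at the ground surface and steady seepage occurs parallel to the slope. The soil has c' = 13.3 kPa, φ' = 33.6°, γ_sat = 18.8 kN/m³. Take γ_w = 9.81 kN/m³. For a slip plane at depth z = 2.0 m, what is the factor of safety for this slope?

FS = 1.21

With seepage parallel to the slope and the water table at the surface, the effective normal stress on the slip plane uses the buoyant unit weight γ' = γ_sat − γ_w while the driving shear stress uses γ_sat:
FS = [c' + γ' z cos²β tanφ'] / [γ_sat z sinβ cosβ]
γ' = 18.8 − 9.81 = 8.99 kN/m³
Numerator = 13.3 + 8.99·2.0·cos²34.9°·tan33.6° = 13.3 + 8.99·2.0·0.6726·0.6644 = 21.335 kPa
Denominator = 18.8·2.0·sin34.9°·cos34.9° = 18.8·2.0·0.5721·0.8202 = 17.644 kPa
FS = 21.335 / 17.644 = 1.209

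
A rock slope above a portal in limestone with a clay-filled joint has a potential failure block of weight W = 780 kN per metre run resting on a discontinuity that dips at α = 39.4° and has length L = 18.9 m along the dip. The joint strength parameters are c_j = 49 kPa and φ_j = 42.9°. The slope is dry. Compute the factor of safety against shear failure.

FS = 3.00

Resolving the block weight along and normal to the plane and applying the Mohr–Coulomb strength on the joint:
N' = W cosα = 780·cos39.4° = 602.7 kN/m
Driving force T = W sinα = 780·sin39.4° = 495.1 kN/m
Resisting force R = c_j·L + N'·tanφ_j = 49·18.9 + 602.7·tan42.9° = 926.1 + 560.1 = 1486.2 kN/m
FS = R / T = 1486.2 / 495.1 = 3.002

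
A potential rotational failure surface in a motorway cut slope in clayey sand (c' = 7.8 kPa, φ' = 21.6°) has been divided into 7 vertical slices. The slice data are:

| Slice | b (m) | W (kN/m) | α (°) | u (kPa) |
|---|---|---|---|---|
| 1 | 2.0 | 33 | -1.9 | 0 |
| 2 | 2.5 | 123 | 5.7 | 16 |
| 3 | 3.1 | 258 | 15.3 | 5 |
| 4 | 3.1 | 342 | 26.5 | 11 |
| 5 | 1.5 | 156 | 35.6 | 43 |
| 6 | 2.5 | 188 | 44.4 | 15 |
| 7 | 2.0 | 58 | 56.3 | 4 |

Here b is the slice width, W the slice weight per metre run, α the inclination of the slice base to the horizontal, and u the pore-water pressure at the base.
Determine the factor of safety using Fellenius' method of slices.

Ordinary method of slices: FS = Σ[c'·Δl_i + (W_i cosα_i − u_i·Δl_i)·tanφ'] / Σ W_i sinα_i, with Δl_i = b_i / cosα_i.
Slice 1: Δl = 2.0/cos(-1.9°) = 2.001 m; N'_1 = 33·cos(-1.9°) − 0·2.001 = 33.0; c'Δl = 15.61; W sinα = -1.1
Slice 2: Δl = 2.5/cos5.7° = 2.512 m; N'_2 = 123·cos5.7° − 16·2.512 = 82.2; c'Δl = 19.60; W sinα = 12.2
Slice 3: Δl = 3.1/cos15.3° = 3.214 m; N'_3 = 258·cos15.3° − 5·3.214 = 232.8; c'Δl = 25.07; W sinα = 68.1
Slice 4: Δl = 3.1/cos26.5° = 3.464 m; N'_4 = 342·cos26.5° − 11·3.464 = 268.0; c'Δl = 27.02; W sinα = 152.6
Slice 5: Δl = 1.5/cos35.6° = 1.845 m; N'_5 = 156·cos35.6° − 43·1.845 = 47.5; c'Δl = 14.39; W sinα = 90.8
Slice 6: Δl = 2.5/cos44.4° = 3.499 m; N'_6 = 188·cos44.4° − 15·3.499 = 81.8; c'Δl = 27.29; W sinα = 131.5
Slice 7: Δl = 2.0/cos56.3° = 3.605 m; N'_7 = 58·cos56.3° − 4·3.605 = 17.8; c'Δl = 28.12; W sinα = 48.3
Σc'Δl = 157.1 kN/m; ΣN' = 763.0 kN/m; ΣW sinα = 502.4 kN/m
Resisting = 157.1 + 763.0·tan21.6° = 157.1 + 302.1 = 459.2 kN/m
FS = 459.2 / 502.4 = 0.914

FS = 0.91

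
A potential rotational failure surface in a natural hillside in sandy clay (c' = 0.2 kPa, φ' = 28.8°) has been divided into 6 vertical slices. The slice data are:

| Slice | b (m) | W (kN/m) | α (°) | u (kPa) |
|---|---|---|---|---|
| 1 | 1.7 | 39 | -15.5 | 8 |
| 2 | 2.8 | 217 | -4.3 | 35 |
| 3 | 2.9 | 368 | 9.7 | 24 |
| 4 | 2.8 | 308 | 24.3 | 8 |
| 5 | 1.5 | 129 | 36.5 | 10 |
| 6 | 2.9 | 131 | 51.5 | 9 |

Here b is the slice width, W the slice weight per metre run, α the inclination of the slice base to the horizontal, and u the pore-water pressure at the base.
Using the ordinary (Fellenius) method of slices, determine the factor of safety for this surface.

Ordinary method of slices: FS = Σ[c'·Δl_i + (W_i cosα_i − u_i·Δl_i)·tanφ'] / Σ W_i sinα_i, with Δl_i = b_i / cosα_i.
Slice 1: Δl = 1.7/cos(-15.5°) = 1.764 m; N'_1 = 39·cos(-15.5°) − 8·1.764 = 23.5; c'Δl = 0.35; W sinα = -10.4
Slice 2: Δl = 2.8/cos(-4.3°) = 2.808 m; N'_2 = 217·cos(-4.3°) − 35·2.808 = 118.1; c'Δl = 0.56; W sinα = -16.3
Slice 3: Δl = 2.9/cos9.7° = 2.942 m; N'_3 = 368·cos9.7° − 24·2.942 = 292.1; c'Δl = 0.59; W sinα = 62.0
Slice 4: Δl = 2.8/cos24.3° = 3.072 m; N'_4 = 308·cos24.3° − 8·3.072 = 256.1; c'Δl = 0.61; W sinα = 126.7
Slice 5: Δl = 1.5/cos36.5° = 1.866 m; N'_5 = 129·cos36.5° − 10·1.866 = 85.0; c'Δl = 0.37; W sinα = 76.7
Slice 6: Δl = 2.9/cos51.5° = 4.659 m; N'_6 = 131·cos51.5° − 9·4.659 = 39.6; c'Δl = 0.93; W sinα = 102.5
Σc'Δl = 3.4 kN/m; ΣN' = 814.5 kN/m; ΣW sinα = 341.3 kN/m
Resisting = 3.4 + 814.5·tan28.8° = 3.4 + 447.8 = 451.2 kN/m
FS = 451.2 / 341.3 = 1.322

FS = 1.32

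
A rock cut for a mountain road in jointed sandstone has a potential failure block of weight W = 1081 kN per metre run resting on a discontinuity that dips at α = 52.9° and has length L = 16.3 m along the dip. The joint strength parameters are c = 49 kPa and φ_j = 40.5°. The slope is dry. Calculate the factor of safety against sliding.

Resolving the block weight along and normal to the plane and applying the Mohr–Coulomb strength on the joint:
N' = W cosα = 1081·cos52.9° = 652.1 kN/m
Driving force T = W sinα = 1081·sin52.9° = 862.2 kN/m
Resisting force R = c·L + N'·tanφ_j = 49·16.3 + 652.1·tan40.5° = 798.7 + 556.9 = 1355.6 kN/m
FS = R / T = 1355.6 / 862.2 = 1.572

FS = 1.57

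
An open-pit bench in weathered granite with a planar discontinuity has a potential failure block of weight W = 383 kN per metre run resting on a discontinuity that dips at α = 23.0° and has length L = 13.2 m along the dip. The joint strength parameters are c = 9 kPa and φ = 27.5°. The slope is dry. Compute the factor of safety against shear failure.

Resolving the block weight along and normal to the plane and applying the Mohr–Coulomb strength on the joint:
N' = W cosα = 383·cos23.0° = 352.6 kN/m
Driving force T = W sinα = 383·sin23.0° = 149.7 kN/m
Resisting force R = c·L + N'·tanφ = 9·13.2 + 352.6·tan27.5° = 118.8 + 183.5 = 302.3 kN/m
FS = R / T = 302.3 / 149.7 = 2.020

FS = 2.02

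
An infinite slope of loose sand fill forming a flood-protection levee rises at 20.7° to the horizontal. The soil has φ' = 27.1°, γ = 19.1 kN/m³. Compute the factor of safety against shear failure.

For a dry cohesionless infinite slope the factor of safety is FS = tanφ' / tanβ.
FS = tan27.1° / tan20.7° = 0.5117 / 0.3779 = 1.354

FS = 1.35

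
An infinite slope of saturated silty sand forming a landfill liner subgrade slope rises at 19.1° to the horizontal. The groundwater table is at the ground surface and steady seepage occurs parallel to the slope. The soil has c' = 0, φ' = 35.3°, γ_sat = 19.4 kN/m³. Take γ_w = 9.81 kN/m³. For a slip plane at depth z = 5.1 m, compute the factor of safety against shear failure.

FS = 1.01

With seepage parallel to the slope and the water table at the surface, the effective normal stress on the slip plane uses the buoyant unit weight γ' = γ_sat − γ_w while the driving shear stress uses γ_sat:
FS = [c' + γ' z cos²β tanφ'] / [γ_sat z sinβ cosβ]
(For c' = 0 this reduces to FS = (γ'/γ_sat)·tanφ'/tanβ.)
γ' = 19.4 − 9.81 = 9.59 kN/m³
Numerator = 0.0 + 9.59·5.1·cos²19.1°·tan35.3° = 0.0 + 9.59·5.1·0.8929·0.7080 = 30.922 kPa
Denominator = 19.4·5.1·sin19.1°·cos19.1° = 19.4·5.1·0.3272·0.9449 = 30.593 kPa
FS = 30.922 / 30.593 = 1.011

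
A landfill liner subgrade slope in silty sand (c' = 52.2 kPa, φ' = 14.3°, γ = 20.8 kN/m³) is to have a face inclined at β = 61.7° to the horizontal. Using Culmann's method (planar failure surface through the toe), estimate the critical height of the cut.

H_c = 26.51 m

Culmann's analysis gives the critical failure plane at α_cr = (β + φ')/2 = (61.7 + 14.3)/2 = 38.0°, and the critical height
H_c = (4c'/γ) · sinβ cosφ' / [1 − cos(β − φ')]
    = (4·52.2/20.8) · sin61.7°·cos14.3° / [1 − cos(47.4°)]
    = 10.038 · 0.8805·0.9690 / [1 − 0.6769]
    = 10.038 · 0.8532 / 0.3231
    = 26.51 m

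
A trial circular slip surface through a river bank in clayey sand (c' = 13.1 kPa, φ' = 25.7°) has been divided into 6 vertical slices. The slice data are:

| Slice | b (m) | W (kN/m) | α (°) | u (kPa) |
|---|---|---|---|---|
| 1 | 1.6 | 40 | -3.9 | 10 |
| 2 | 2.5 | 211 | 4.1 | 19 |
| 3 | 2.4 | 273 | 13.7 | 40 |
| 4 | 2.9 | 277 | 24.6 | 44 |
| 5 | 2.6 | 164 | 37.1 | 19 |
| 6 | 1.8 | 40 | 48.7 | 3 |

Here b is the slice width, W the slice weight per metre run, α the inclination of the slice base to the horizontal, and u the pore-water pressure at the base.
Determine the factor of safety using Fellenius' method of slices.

FS = 1.47

Ordinary method of slices: FS = Σ[c'·Δl_i + (W_i cosα_i − u_i·Δl_i)·tanφ'] / Σ W_i sinα_i, with Δl_i = b_i / cosα_i.
Slice 1: Δl = 1.6/cos(-3.9°) = 1.604 m; N'_1 = 40·cos(-3.9°) − 10·1.604 = 23.9; c'Δl = 21.01; W sinα = -2.7
Slice 2: Δl = 2.5/cos4.1° = 2.506 m; N'_2 = 211·cos4.1° − 19·2.506 = 162.8; c'Δl = 32.83; W sinα = 15.1
Slice 3: Δl = 2.4/cos13.7° = 2.470 m; N'_3 = 273·cos13.7° − 40·2.470 = 166.4; c'Δl = 32.36; W sinα = 64.7
Slice 4: Δl = 2.9/cos24.6° = 3.189 m; N'_4 = 277·cos24.6° − 44·3.189 = 111.5; c'Δl = 41.78; W sinα = 115.3
Slice 5: Δl = 2.6/cos37.1° = 3.260 m; N'_5 = 164·cos37.1° − 19·3.260 = 68.9; c'Δl = 42.70; W sinα = 98.9
Slice 6: Δl = 1.8/cos48.7° = 2.727 m; N'_6 = 40·cos48.7° − 3·2.727 = 18.2; c'Δl = 35.73; W sinα = 30.1
Σc'Δl = 206.4 kN/m; ΣN' = 551.7 kN/m; ΣW sinα = 321.3 kN/m
Resisting = 206.4 + 551.7·tan25.7° = 206.4 + 265.5 = 471.9 kN/m
FS = 471.9 / 321.3 = 1.469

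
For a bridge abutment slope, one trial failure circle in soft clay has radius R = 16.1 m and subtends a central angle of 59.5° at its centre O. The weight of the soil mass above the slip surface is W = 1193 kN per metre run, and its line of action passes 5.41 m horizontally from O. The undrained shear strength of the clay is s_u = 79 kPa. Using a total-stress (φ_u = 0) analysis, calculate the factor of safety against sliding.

FS = 3.29

Taking moments about the centre O, the resisting moment is provided by the undrained shear strength acting along the arc:
Arc length L_a = R·θ = 16.1·(59.5°·π/180) = 16.1·1.0385 = 16.72 m
M_R = s_u·L_a·R = 79·16.72·16.1 = 21265.4 kN·m/m
M_D = W·d = 1193·5.41 = 6454.1 kN·m/m
FS = M_R / M_D = 21265.4 / 6454.1 = 3.295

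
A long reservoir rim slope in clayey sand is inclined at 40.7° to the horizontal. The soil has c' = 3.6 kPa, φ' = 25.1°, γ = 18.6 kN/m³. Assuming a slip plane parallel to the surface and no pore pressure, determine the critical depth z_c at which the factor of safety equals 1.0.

Setting FS = 1.00 in FS = [c' + γz cos²β tanφ'] / [γz sinβ cosβ] and solving for z:
z = c' / [γ cosβ (FS·sinβ − cosβ·tanφ')]
  = 3.6 / [18.6·cos40.7°·(1.00·sin40.7° − cos40.7°·tan25.1°)]
  = 3.6 / [18.6·0.7581·(1.00·0.6521 − 0.7581·0.4684)]
  = 3.6 / 4.1876 = 0.860 m

z_c = 0.86 m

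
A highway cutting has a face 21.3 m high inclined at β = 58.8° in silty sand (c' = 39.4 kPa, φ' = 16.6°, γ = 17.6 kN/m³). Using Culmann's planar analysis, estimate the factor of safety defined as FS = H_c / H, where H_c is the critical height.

H_c = (4c'/γ) · sinβ cosφ' / [1 − cos(β − φ')]
    = (4·39.4/17.6) · sin58.8°·cos16.6° / [1 − cos42.2°]
    = 8.955 · 0.8197 / 0.2592 = 28.32 m
FS = H_c / H = 28.32 / 21.3 = 1.330

FS = 1.33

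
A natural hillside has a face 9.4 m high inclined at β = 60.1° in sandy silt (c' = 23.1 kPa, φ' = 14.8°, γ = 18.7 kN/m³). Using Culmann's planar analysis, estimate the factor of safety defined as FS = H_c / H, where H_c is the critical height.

H_c = (4c'/γ) · sinβ cosφ' / [1 − cos(β − φ')]
    = (4·23.1/18.7) · sin60.1°·cos14.8° / [1 − cos45.3°]
    = 4.941 · 0.8381 / 0.2966 = 13.96 m
FS = H_c / H = 13.96 / 9.4 = 1.485

FS = 1.49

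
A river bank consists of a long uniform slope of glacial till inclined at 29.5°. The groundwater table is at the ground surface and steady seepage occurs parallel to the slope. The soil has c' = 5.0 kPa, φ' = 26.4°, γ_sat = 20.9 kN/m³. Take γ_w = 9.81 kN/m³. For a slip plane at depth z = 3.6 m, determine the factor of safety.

FS = 0.62

With seepage parallel to the slope and the water table at the surface, the effective normal stress on the slip plane uses the buoyant unit weight γ' = γ_sat − γ_w while the driving shear stress uses γ_sat:
FS = [c' + γ' z cos²β tanφ'] / [γ_sat z sinβ cosβ]
γ' = 20.9 − 9.81 = 11.09 kN/m³
Numerator = 5.0 + 11.09·3.6·cos²29.5°·tan26.4° = 5.0 + 11.09·3.6·0.7575·0.4964 = 20.013 kPa
Denominator = 20.9·3.6·sin29.5°·cos29.5° = 20.9·3.6·0.4924·0.8704 = 32.247 kPa
FS = 20.013 / 32.247 = 0.621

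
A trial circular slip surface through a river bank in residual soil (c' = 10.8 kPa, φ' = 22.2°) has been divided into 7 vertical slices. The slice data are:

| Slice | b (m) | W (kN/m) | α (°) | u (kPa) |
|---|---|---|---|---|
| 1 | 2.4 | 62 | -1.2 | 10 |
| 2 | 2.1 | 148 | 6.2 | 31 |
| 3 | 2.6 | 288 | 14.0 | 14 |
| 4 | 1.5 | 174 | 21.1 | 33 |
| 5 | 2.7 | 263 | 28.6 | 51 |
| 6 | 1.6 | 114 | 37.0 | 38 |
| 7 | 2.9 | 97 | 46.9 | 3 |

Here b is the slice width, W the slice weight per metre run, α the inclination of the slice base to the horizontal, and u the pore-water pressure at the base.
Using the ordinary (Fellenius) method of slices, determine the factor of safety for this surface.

Ordinary method of slices: FS = Σ[c'·Δl_i + (W_i cosα_i − u_i·Δl_i)·tanφ'] / Σ W_i sinα_i, with Δl_i = b_i / cosα_i.
Slice 1: Δl = 2.4/cos(-1.2°) = 2.401 m; N'_1 = 62·cos(-1.2°) − 10·2.401 = 38.0; c'Δl = 25.93; W sinα = -1.3
Slice 2: Δl = 2.1/cos6.2° = 2.112 m; N'_2 = 148·cos6.2° − 31·2.112 = 81.7; c'Δl = 22.81; W sinα = 16.0
Slice 3: Δl = 2.6/cos14.0° = 2.680 m; N'_3 = 288·cos14.0° − 14·2.680 = 241.9; c'Δl = 28.94; W sinα = 69.7
Slice 4: Δl = 1.5/cos21.1° = 1.608 m; N'_4 = 174·cos21.1° − 33·1.608 = 109.3; c'Δl = 17.36; W sinα = 62.6
Slice 5: Δl = 2.7/cos28.6° = 3.075 m; N'_5 = 263·cos28.6° − 51·3.075 = 74.1; c'Δl = 33.21; W sinα = 125.9
Slice 6: Δl = 1.6/cos37.0° = 2.003 m; N'_6 = 114·cos37.0° − 38·2.003 = 14.9; c'Δl = 21.64; W sinα = 68.6
Slice 7: Δl = 2.9/cos46.9° = 4.244 m; N'_7 = 97·cos46.9° − 3·4.244 = 53.5; c'Δl = 45.84; W sinα = 70.8
Σc'Δl = 195.7 kN/m; ΣN' = 613.4 kN/m; ΣW sinα = 412.3 kN/m
Resisting = 195.7 + 613.4·tan22.2° = 195.7 + 250.3 = 446.0 kN/m
FS = 446.0 / 412.3 = 1.082

FS = 1.08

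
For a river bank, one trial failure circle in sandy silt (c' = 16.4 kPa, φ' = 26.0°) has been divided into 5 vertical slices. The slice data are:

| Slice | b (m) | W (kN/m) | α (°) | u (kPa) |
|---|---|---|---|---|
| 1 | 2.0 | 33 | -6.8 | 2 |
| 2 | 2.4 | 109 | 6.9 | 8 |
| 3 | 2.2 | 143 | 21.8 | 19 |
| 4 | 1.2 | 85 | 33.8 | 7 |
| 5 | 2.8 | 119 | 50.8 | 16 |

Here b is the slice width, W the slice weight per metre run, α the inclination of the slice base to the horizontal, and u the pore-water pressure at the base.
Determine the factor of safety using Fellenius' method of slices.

Ordinary method of slices: FS = Σ[c'·Δl_i + (W_i cosα_i − u_i·Δl_i)·tanφ'] / Σ W_i sinα_i, with Δl_i = b_i / cosα_i.
Slice 1: Δl = 2.0/cos(-6.8°) = 2.014 m; N'_1 = 33·cos(-6.8°) − 2·2.014 = 28.7; c'Δl = 33.03; W sinα = -3.9
Slice 2: Δl = 2.4/cos6.9° = 2.418 m; N'_2 = 109·cos6.9° − 8·2.418 = 88.9; c'Δl = 39.65; W sinα = 13.1
Slice 3: Δl = 2.2/cos21.8° = 2.369 m; N'_3 = 143·cos21.8° − 19·2.369 = 87.8; c'Δl = 38.86; W sinα = 53.1
Slice 4: Δl = 1.2/cos33.8° = 1.444 m; N'_4 = 85·cos33.8° − 7·1.444 = 60.5; c'Δl = 23.68; W sinα = 47.3
Slice 5: Δl = 2.8/cos50.8° = 4.430 m; N'_5 = 119·cos50.8° − 16·4.430 = 4.3; c'Δl = 72.65; W sinα = 92.2
Σc'Δl = 207.9 kN/m; ΣN' = 270.2 kN/m; ΣW sinα = 201.8 kN/m
Resisting = 207.9 + 270.2·tan26.0° = 207.9 + 131.8 = 339.7 kN/m
FS = 339.7 / 201.8 = 1.683

FS = 1.68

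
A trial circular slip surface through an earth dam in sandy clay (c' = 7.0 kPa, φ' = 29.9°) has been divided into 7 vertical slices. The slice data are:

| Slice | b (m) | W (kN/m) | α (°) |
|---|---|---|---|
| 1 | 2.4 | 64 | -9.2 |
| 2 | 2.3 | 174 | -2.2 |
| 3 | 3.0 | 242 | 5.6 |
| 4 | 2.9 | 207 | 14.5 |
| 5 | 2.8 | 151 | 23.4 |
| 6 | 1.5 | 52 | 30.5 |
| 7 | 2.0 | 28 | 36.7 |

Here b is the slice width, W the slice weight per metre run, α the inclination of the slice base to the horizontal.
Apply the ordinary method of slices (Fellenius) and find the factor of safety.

FS = 3.93

Ordinary method of slices: FS = Σ[c'·Δl_i + (W_i cosα_i)·tanφ'] / Σ W_i sinα_i, with Δl_i = b_i / cosα_i.
Slice 1: Δl = 2.4/cos(-9.2°) = 2.431 m; N'_1 = 64·cos(-9.2°) = 63.2; c'Δl = 17.02; W sinα = -10.2
Slice 2: Δl = 2.3/cos(-2.2°) = 2.302 m; N'_2 = 174·cos(-2.2°) = 173.9; c'Δl = 16.11; W sinα = -6.7
Slice 3: Δl = 3.0/cos5.6° = 3.014 m; N'_3 = 242·cos5.6° = 240.8; c'Δl = 21.10; W sinα = 23.6
Slice 4: Δl = 2.9/cos14.5° = 2.995 m; N'_4 = 207·cos14.5° = 200.4; c'Δl = 20.97; W sinα = 51.8
Slice 5: Δl = 2.8/cos23.4° = 3.051 m; N'_5 = 151·cos23.4° = 138.6; c'Δl = 21.36; W sinα = 60.0
Slice 6: Δl = 1.5/cos30.5° = 1.741 m; N'_6 = 52·cos30.5° = 44.8; c'Δl = 12.19; W sinα = 26.4
Slice 7: Δl = 2.0/cos36.7° = 2.494 m; N'_7 = 28·cos36.7° = 22.4; c'Δl = 17.46; W sinα = 16.7
Σc'Δl = 126.2 kN/m; ΣN' = 884.1 kN/m; ΣW sinα = 161.6 kN/m
Resisting = 126.2 + 884.1·tan29.9° = 126.2 + 508.4 = 634.6 kN/m
FS = 634.6 / 161.6 = 3.926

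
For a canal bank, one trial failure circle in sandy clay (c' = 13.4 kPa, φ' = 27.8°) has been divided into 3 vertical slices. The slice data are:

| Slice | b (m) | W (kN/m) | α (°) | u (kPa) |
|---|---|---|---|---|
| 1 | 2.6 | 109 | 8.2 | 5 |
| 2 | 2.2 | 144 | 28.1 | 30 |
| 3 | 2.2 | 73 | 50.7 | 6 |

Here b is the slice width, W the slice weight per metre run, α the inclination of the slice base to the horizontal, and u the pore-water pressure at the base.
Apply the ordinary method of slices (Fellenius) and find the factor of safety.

FS = 1.47

Ordinary method of slices: FS = Σ[c'·Δl_i + (W_i cosα_i − u_i·Δl_i)·tanφ'] / Σ W_i sinα_i, with Δl_i = b_i / cosα_i.
Slice 1: Δl = 2.6/cos8.2° = 2.627 m; N'_1 = 109·cos8.2° − 5·2.627 = 94.8; c'Δl = 35.20; W sinα = 15.5
Slice 2: Δl = 2.2/cos28.1° = 2.494 m; N'_2 = 144·cos28.1° − 30·2.494 = 52.2; c'Δl = 33.42; W sinα = 67.8
Slice 3: Δl = 2.2/cos50.7° = 3.473 m; N'_3 = 73·cos50.7° − 6·3.473 = 25.4; c'Δl = 46.54; W sinα = 56.5
Σc'Δl = 115.2 kN/m; ΣN' = 172.4 kN/m; ΣW sinα = 139.9 kN/m
Resisting = 115.2 + 172.4·tan27.8° = 115.2 + 90.9 = 206.0 kN/m
FS = 206.0 / 139.9 = 1.473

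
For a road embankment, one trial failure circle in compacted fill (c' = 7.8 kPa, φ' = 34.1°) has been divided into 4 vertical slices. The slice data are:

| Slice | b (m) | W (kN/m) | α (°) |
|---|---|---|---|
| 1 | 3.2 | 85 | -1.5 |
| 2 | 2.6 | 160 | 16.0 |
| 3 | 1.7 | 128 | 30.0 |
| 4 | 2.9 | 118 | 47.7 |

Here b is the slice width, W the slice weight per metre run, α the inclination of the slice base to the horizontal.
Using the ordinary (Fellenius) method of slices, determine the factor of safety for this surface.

Ordinary method of slices: FS = Σ[c'·Δl_i + (W_i cosα_i)·tanφ'] / Σ W_i sinα_i, with Δl_i = b_i / cosα_i.
Slice 1: Δl = 3.2/cos(-1.5°) = 3.201 m; N'_1 = 85·cos(-1.5°) = 85.0; c'Δl = 24.97; W sinα = -2.2
Slice 2: Δl = 2.6/cos16.0° = 2.705 m; N'_2 = 160·cos16.0° = 153.8; c'Δl = 21.10; W sinα = 44.1
Slice 3: Δl = 1.7/cos30.0° = 1.963 m; N'_3 = 128·cos30.0° = 110.9; c'Δl = 15.31; W sinα = 64.0
Slice 4: Δl = 2.9/cos47.7° = 4.309 m; N'_4 = 118·cos47.7° = 79.4; c'Δl = 33.61; W sinα = 87.3
Σc'Δl = 95.0 kN/m; ΣN' = 429.0 kN/m; ΣW sinα = 193.2 kN/m
Resisting = 95.0 + 429.0·tan34.1° = 95.0 + 290.5 = 385.5 kN/m
FS = 385.5 / 193.2 = 1.996

FS = 2.00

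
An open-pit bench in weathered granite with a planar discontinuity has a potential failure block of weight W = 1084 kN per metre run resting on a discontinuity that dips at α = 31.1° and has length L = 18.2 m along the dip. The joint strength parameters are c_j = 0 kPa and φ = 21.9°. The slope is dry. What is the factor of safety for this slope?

FS = 0.67

Resolving the block weight along and normal to the plane and applying the Mohr–Coulomb strength on the joint:
N' = W cosα = 1084·cos31.1° = 928.2 kN/m
Driving force T = W sinα = 1084·sin31.1° = 559.9 kN/m
Resisting force R = c_j·L + N'·tanφ = 0·18.2 + 928.2·tan21.9° = 0.0 + 373.1 = 373.1 kN/m
FS = R / T = 373.1 / 559.9 = 0.666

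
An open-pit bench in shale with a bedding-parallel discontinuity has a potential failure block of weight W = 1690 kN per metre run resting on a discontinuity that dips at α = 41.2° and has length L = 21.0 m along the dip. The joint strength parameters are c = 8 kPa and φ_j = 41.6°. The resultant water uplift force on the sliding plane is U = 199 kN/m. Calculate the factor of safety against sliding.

Resolving the block weight along and normal to the plane and applying the Mohr–Coulomb strength on the joint:
N' = W cosα − U = 1690·cos41.2° − 199 = 1072.6 kN/m
Driving force T = W sinα = 1690·sin41.2° = 1113.2 kN/m
Resisting force R = c·L + N'·tanφ_j = 8·21.0 + 1072.6·tan41.6° = 168.0 + 952.3 = 1120.3 kN/m
FS = R / T = 1120.3 / 1113.2 = 1.006

FS = 1.01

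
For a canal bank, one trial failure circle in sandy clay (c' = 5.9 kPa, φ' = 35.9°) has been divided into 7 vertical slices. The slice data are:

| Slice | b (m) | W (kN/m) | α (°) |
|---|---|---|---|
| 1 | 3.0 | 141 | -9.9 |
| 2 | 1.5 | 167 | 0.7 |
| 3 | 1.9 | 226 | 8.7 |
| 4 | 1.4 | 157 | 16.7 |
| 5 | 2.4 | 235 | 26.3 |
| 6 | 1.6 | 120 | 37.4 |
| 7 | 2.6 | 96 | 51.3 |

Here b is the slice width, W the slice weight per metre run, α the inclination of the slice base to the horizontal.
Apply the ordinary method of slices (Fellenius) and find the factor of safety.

FS = 2.77

Ordinary method of slices: FS = Σ[c'·Δl_i + (W_i cosα_i)·tanφ'] / Σ W_i sinα_i, with Δl_i = b_i / cosα_i.
Slice 1: Δl = 3.0/cos(-9.9°) = 3.045 m; N'_1 = 141·cos(-9.9°) = 138.9; c'Δl = 17.97; W sinα = -24.2
Slice 2: Δl = 1.5/cos0.7° = 1.500 m; N'_2 = 167·cos0.7° = 167.0; c'Δl = 8.85; W sinα = 2.0
Slice 3: Δl = 1.9/cos8.7° = 1.922 m; N'_3 = 226·cos8.7° = 223.4; c'Δl = 11.34; W sinα = 34.2
Slice 4: Δl = 1.4/cos16.7° = 1.462 m; N'_4 = 157·cos16.7° = 150.4; c'Δl = 8.62; W sinα = 45.1
Slice 5: Δl = 2.4/cos26.3° = 2.677 m; N'_5 = 235·cos26.3° = 210.7; c'Δl = 15.79; W sinα = 104.1
Slice 6: Δl = 1.6/cos37.4° = 2.014 m; N'_6 = 120·cos37.4° = 95.3; c'Δl = 11.88; W sinα = 72.9
Slice 7: Δl = 2.6/cos51.3° = 4.158 m; N'_7 = 96·cos51.3° = 60.0; c'Δl = 24.53; W sinα = 74.9
Σc'Δl = 99.0 kN/m; ΣN' = 1045.7 kN/m; ΣW sinα = 309.0 kN/m
Resisting = 99.0 + 1045.7·tan35.9° = 99.0 + 757.0 = 856.0 kN/m
FS = 856.0 / 309.0 = 2.770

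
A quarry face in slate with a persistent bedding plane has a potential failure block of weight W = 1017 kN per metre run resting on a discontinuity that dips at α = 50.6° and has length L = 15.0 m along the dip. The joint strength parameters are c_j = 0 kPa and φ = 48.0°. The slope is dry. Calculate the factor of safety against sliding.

Resolving the block weight along and normal to the plane and applying the Mohr–Coulomb strength on the joint:
N' = W cosα = 1017·cos50.6° = 645.5 kN/m
Driving force T = W sinα = 1017·sin50.6° = 785.9 kN/m
Resisting force R = c_j·L + N'·tanφ = 0·15.0 + 645.5·tan48.0° = 0.0 + 716.9 = 716.9 kN/m
FS = R / T = 716.9 / 785.9 = 0.912

FS = 0.91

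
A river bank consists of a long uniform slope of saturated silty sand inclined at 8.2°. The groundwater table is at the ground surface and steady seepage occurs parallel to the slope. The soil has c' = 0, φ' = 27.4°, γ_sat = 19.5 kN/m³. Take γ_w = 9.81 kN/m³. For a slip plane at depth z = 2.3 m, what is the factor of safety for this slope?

FS = 1.79

With seepage parallel to the slope and the water table at the surface, the effective normal stress on the slip plane uses the buoyant unit weight γ' = γ_sat − γ_w while the driving shear stress uses γ_sat:
FS = [c' + γ' z cos²β tanφ'] / [γ_sat z sinβ cosβ]
(For c' = 0 this reduces to FS = (γ'/γ_sat)·tanφ'/tanβ.)
γ' = 19.5 − 9.81 = 9.69 kN/m³
Numerator = 0.0 + 9.69·2.3·cos²8.2°·tan27.4° = 0.0 + 9.69·2.3·0.9797·0.5184 = 11.317 kPa
Denominator = 19.5·2.3·sin8.2°·cos8.2° = 19.5·2.3·0.1426·0.9898 = 6.332 kPa
FS = 11.317 / 6.332 = 1.787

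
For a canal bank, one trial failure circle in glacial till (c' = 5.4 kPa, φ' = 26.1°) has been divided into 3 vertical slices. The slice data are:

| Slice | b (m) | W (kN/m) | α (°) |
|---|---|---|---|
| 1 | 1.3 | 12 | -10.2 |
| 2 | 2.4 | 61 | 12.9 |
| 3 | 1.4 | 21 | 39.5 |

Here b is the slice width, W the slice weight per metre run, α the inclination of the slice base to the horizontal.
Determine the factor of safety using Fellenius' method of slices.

Ordinary method of slices: FS = Σ[c'·Δl_i + (W_i cosα_i)·tanφ'] / Σ W_i sinα_i, with Δl_i = b_i / cosα_i.
Slice 1: Δl = 1.3/cos(-10.2°) = 1.321 m; N'_1 = 12·cos(-10.2°) = 11.8; c'Δl = 7.13; W sinα = -2.1
Slice 2: Δl = 2.4/cos12.9° = 2.462 m; N'_2 = 61·cos12.9° = 59.5; c'Δl = 13.30; W sinα = 13.6
Slice 3: Δl = 1.4/cos39.5° = 1.814 m; N'_3 = 21·cos39.5° = 16.2; c'Δl = 9.80; W sinα = 13.4
Σc'Δl = 30.2 kN/m; ΣN' = 87.5 kN/m; ΣW sinα = 24.9 kN/m
Resisting = 30.2 + 87.5·tan26.1° = 30.2 + 42.9 = 73.1 kN/m
FS = 73.1 / 24.9 = 2.941

FS = 2.94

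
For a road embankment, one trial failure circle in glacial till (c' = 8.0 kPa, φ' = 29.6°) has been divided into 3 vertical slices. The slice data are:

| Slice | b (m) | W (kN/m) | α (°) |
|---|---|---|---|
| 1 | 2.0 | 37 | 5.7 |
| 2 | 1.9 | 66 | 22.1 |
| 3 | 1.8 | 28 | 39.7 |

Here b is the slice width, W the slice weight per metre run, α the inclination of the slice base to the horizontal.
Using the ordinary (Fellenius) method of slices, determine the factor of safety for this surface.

Ordinary method of slices: FS = Σ[c'·Δl_i + (W_i cosα_i)·tanφ'] / Σ W_i sinα_i, with Δl_i = b_i / cosα_i.
Slice 1: Δl = 2.0/cos5.7° = 2.010 m; N'_1 = 37·cos5.7° = 36.8; c'Δl = 16.08; W sinα = 3.7
Slice 2: Δl = 1.9/cos22.1° = 2.051 m; N'_2 = 66·cos22.1° = 61.2; c'Δl = 16.41; W sinα = 24.8
Slice 3: Δl = 1.8/cos39.7° = 2.339 m; N'_3 = 28·cos39.7° = 21.5; c'Δl = 18.72; W sinα = 17.9
Σc'Δl = 51.2 kN/m; ΣN' = 119.5 kN/m; ΣW sinα = 46.4 kN/m
Resisting = 51.2 + 119.5·tan29.6° = 51.2 + 67.9 = 119.1 kN/m
FS = 119.1 / 46.4 = 2.567

FS = 2.57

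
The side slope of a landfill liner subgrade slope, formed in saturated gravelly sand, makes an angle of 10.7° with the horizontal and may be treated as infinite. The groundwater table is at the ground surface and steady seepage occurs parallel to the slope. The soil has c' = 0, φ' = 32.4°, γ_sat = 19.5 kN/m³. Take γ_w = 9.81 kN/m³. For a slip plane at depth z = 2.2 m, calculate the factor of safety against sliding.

FS = 1.67

With seepage parallel to the slope and the water table at the surface, the effective normal stress on the slip plane uses the buoyant unit weight γ' = γ_sat − γ_w while the driving shear stress uses γ_sat:
FS = [c' + γ' z cos²β tanφ'] / [γ_sat z sinβ cosβ]
(For c' = 0 this reduces to FS = (γ'/γ_sat)·tanφ'/tanβ.)
γ' = 19.5 − 9.81 = 9.69 kN/m³
Numerator = 0.0 + 9.69·2.2·cos²10.7°·tan32.4° = 0.0 + 9.69·2.2·0.9655·0.6346 = 13.062 kPa
Denominator = 19.5·2.2·sin10.7°·cos10.7° = 19.5·2.2·0.1857·0.9826 = 7.827 kPa
FS = 13.062 / 7.827 = 1.669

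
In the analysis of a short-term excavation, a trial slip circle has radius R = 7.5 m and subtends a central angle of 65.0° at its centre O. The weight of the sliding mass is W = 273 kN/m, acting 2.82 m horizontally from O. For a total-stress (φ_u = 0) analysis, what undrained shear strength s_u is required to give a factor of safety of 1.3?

s_u = 15.7 kPa

FS = s_u·L_a·R / (W·d), so s_u = FS·W·d / (L_a·R).
Arc length L_a = R·θ = 7.5·(65.0°·π/180) = 7.5·1.1345 = 8.51 m
s_u = 1.3·273·2.82 / (8.51·7.5) = 1000.8 / 63.81 = 15.68 kPa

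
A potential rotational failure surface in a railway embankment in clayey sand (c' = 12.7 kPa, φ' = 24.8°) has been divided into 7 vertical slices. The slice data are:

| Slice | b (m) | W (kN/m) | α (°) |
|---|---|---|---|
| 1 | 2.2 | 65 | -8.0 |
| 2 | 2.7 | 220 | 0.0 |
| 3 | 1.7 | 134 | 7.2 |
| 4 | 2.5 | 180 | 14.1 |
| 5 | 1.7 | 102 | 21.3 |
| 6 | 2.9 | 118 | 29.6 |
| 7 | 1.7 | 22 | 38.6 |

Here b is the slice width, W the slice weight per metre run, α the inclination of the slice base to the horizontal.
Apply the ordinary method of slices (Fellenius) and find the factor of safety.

FS = 3.63

Ordinary method of slices: FS = Σ[c'·Δl_i + (W_i cosα_i)·tanφ'] / Σ W_i sinα_i, with Δl_i = b_i / cosα_i.
Slice 1: Δl = 2.2/cos(-8.0°) = 2.222 m; N'_1 = 65·cos(-8.0°) = 64.4; c'Δl = 28.21; W sinα = -9.0
Slice 2: Δl = 2.7/cos0.0° = 2.700 m; N'_2 = 220·cos0.0° = 220.0; c'Δl = 34.29; W sinα = 0.0
Slice 3: Δl = 1.7/cos7.2° = 1.714 m; N'_3 = 134·cos7.2° = 132.9; c'Δl = 21.76; W sinα = 16.8
Slice 4: Δl = 2.5/cos14.1° = 2.578 m; N'_4 = 180·cos14.1° = 174.6; c'Δl = 32.74; W sinα = 43.9
Slice 5: Δl = 1.7/cos21.3° = 1.825 m; N'_5 = 102·cos21.3° = 95.0; c'Δl = 23.17; W sinα = 37.1
Slice 6: Δl = 2.9/cos29.6° = 3.335 m; N'_6 = 118·cos29.6° = 102.6; c'Δl = 42.36; W sinα = 58.3
Slice 7: Δl = 1.7/cos38.6° = 2.175 m; N'_7 = 22·cos38.6° = 17.2; c'Δl = 27.63; W sinα = 13.7
Σc'Δl = 210.2 kN/m; ΣN' = 806.7 kN/m; ΣW sinα = 160.7 kN/m
Resisting = 210.2 + 806.7·tan24.8° = 210.2 + 372.8 = 582.9 kN/m
FS = 582.9 / 160.7 = 3.628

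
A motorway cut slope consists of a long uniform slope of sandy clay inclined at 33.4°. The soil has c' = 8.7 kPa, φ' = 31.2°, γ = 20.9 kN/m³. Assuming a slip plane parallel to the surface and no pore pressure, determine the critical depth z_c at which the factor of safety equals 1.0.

Setting FS = 1.00 in FS = [c' + γz cos²β tanφ'] / [γz sinβ cosβ] and solving for z:
z = c' / [γ cosβ (FS·sinβ − cosβ·tanφ')]
  = 8.7 / [20.9·cos33.4°·(1.00·sin33.4° − cos33.4°·tan31.2°)]
  = 8.7 / [20.9·0.8348·(1.00·0.5505 − 0.8348·0.6056)]
  = 8.7 / 0.7831 = 11.110 m

z_c = 11.11 m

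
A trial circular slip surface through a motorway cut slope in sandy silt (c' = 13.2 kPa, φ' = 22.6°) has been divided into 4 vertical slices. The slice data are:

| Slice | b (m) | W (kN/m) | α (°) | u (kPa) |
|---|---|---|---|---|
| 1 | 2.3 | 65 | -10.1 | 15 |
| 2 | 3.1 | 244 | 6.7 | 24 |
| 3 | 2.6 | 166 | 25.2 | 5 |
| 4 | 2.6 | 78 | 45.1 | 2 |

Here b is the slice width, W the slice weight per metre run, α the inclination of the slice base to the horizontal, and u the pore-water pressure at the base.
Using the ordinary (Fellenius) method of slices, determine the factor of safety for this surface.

FS = 2.21

Ordinary method of slices: FS = Σ[c'·Δl_i + (W_i cosα_i − u_i·Δl_i)·tanφ'] / Σ W_i sinα_i, with Δl_i = b_i / cosα_i.
Slice 1: Δl = 2.3/cos(-10.1°) = 2.336 m; N'_1 = 65·cos(-10.1°) − 15·2.336 = 28.9; c'Δl = 30.84; W sinα = -11.4
Slice 2: Δl = 3.1/cos6.7° = 3.121 m; N'_2 = 244·cos6.7° − 24·3.121 = 167.4; c'Δl = 41.20; W sinα = 28.5
Slice 3: Δl = 2.6/cos25.2° = 2.873 m; N'_3 = 166·cos25.2° − 5·2.873 = 135.8; c'Δl = 37.93; W sinα = 70.7
Slice 4: Δl = 2.6/cos45.1° = 3.683 m; N'_4 = 78·cos45.1° − 2·3.683 = 47.7; c'Δl = 48.62; W sinα = 55.3
Σc'Δl = 158.6 kN/m; ΣN' = 379.9 kN/m; ΣW sinα = 143.0 kN/m
Resisting = 158.6 + 379.9·tan22.6° = 158.6 + 158.1 = 316.7 kN/m
FS = 316.7 / 143.0 = 2.215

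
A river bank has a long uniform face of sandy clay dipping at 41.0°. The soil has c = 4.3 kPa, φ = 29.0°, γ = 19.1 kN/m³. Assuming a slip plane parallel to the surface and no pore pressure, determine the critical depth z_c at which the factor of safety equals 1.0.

z_c = 1.25 m

Setting FS = 1.00 in FS = [c + γz cos²β tanφ] / [γz sinβ cosβ] and solving for z:
z = c / [γ cosβ (FS·sinβ − cosβ·tanφ)]
  = 4.3 / [19.1·cos41.0°·(1.00·sin41.0° − cos41.0°·tan29.0°)]
  = 4.3 / [19.1·0.7547·(1.00·0.6561 − 0.7547·0.5543)]
  = 4.3 / 3.4267 = 1.255 m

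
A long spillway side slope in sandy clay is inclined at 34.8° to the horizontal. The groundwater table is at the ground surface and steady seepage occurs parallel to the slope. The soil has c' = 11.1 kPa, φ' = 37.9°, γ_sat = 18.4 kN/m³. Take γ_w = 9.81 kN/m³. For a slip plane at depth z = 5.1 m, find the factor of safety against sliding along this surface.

FS = 0.78

With seepage parallel to the slope and the water table at the surface, the effective normal stress on the slip plane uses the buoyant unit weight γ' = γ_sat − γ_w while the driving shear stress uses γ_sat:
FS = [c' + γ' z cos²β tanφ'] / [γ_sat z sinβ cosβ]
γ' = 18.4 − 9.81 = 8.59 kN/m³
Numerator = 11.1 + 8.59·5.1·cos²34.8°·tan37.9° = 11.1 + 8.59·5.1·0.6743·0.7785 = 34.096 kPa
Denominator = 18.4·5.1·sin34.8°·cos34.8° = 18.4·5.1·0.5707·0.8211 = 43.977 kPa
FS = 34.096 / 43.977 = 0.775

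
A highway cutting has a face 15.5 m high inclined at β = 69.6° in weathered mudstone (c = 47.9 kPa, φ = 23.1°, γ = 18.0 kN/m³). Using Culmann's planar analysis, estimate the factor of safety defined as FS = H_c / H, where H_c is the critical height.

H_c = (4c/γ) · sinβ cosφ / [1 − cos(β − φ)]
    = (4·47.9/18.0) · sin69.6°·cos23.1° / [1 − cos46.5°]
    = 10.644 · 0.8621 / 0.3116 = 29.45 m
FS = H_c / H = 29.45 / 15.5 = 1.900

FS = 1.90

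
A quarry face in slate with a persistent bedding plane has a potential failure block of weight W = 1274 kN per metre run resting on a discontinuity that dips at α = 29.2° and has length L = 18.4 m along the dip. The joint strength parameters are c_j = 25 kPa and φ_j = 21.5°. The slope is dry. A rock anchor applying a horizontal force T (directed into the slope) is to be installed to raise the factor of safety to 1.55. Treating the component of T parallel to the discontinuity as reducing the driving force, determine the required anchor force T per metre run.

T = 42 kN/m

Resolving forces along and normal to the sliding plane, with the horizontal anchor force T adding T·sinα to the effective normal force and T·cosα acting up the plane against the driving force:
FS = [c_jL + (W cosα + T sinα) tanφ_j] / [W sinα − T cosα]
Without the anchor: N' = 1112.1 kN/m, driving T_d = 621.5 kN/m, resisting R = 25·18.4 + 1112.1·tan21.5° = 898.1 kN/m, FS = 1.44.
Setting FS = 1.55 and solving for T:
1.55·(621.5 − T cos29.2°) = 898.1 + T sin29.2°·tan21.5°
T·(sin29.2°·tan21.5° + 1.55·cos29.2°) = 1.55·621.5 − 898.1
T·(0.4879·0.3939 + 1.55·0.8729) = 963.4 − 898.1 = 65.3
T·1.5452 = 65.3
T = 42.3 kN/m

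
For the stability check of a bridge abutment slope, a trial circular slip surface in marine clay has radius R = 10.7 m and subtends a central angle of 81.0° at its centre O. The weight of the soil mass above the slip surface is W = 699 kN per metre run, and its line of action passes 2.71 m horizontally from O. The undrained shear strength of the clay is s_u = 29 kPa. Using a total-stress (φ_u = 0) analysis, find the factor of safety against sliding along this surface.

Taking moments about the centre O, the resisting moment is provided by the undrained shear strength acting along the arc:
Arc length L_a = R·θ = 10.7·(81.0°·π/180) = 10.7·1.4137 = 15.13 m
M_R = s_u·L_a·R = 29·15.13·10.7 = 4693.8 kN·m/m
M_D = W·d = 699·2.71 = 1894.3 kN·m/m
FS = M_R / M_D = 4693.8 / 1894.3 = 2.478

FS = 2.48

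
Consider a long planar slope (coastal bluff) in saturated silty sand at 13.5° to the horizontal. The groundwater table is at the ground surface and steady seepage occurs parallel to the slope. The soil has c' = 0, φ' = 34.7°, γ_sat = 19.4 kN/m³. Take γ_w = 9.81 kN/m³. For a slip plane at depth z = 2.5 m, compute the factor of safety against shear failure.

With seepage parallel to the slope and the water table at the surface, the effective normal stress on the slip plane uses the buoyant unit weight γ' = γ_sat − γ_w while the driving shear stress uses γ_sat:
FS = [c' + γ' z cos²β tanφ'] / [γ_sat z sinβ cosβ]
(For c' = 0 this reduces to FS = (γ'/γ_sat)·tanφ'/tanβ.)
γ' = 19.4 − 9.81 = 9.59 kN/m³
Numerator = 0.0 + 9.59·2.5·cos²13.5°·tan34.7° = 0.0 + 9.59·2.5·0.9455·0.6924 = 15.696 kPa
Denominator = 19.4·2.5·sin13.5°·cos13.5° = 19.4·2.5·0.2334·0.9724 = 11.009 kPa
FS = 15.696 / 11.009 = 1.426

FS = 1.43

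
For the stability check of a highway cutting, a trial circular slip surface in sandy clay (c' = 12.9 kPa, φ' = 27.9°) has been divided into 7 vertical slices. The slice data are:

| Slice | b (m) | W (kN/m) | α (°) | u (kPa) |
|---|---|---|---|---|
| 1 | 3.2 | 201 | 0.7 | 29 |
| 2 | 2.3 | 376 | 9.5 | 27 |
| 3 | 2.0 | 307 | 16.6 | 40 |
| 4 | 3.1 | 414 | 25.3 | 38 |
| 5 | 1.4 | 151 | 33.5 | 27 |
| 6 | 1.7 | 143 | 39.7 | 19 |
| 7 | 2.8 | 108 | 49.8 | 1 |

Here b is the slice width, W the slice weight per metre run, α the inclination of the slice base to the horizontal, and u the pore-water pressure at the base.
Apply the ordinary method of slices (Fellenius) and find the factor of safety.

FS = 1.40

Ordinary method of slices: FS = Σ[c'·Δl_i + (W_i cosα_i − u_i·Δl_i)·tanφ'] / Σ W_i sinα_i, with Δl_i = b_i / cosα_i.
Slice 1: Δl = 3.2/cos0.7° = 3.200 m; N'_1 = 201·cos0.7° − 29·3.200 = 108.2; c'Δl = 41.28; W sinα = 2.5
Slice 2: Δl = 2.3/cos9.5° = 2.332 m; N'_2 = 376·cos9.5° − 27·2.332 = 307.9; c'Δl = 30.08; W sinα = 62.1
Slice 3: Δl = 2.0/cos16.6° = 2.087 m; N'_3 = 307·cos16.6° − 40·2.087 = 210.7; c'Δl = 26.92; W sinα = 87.7
Slice 4: Δl = 3.1/cos25.3° = 3.429 m; N'_4 = 414·cos25.3° − 38·3.429 = 244.0; c'Δl = 44.23; W sinα = 176.9
Slice 5: Δl = 1.4/cos33.5° = 1.679 m; N'_5 = 151·cos33.5° − 27·1.679 = 80.6; c'Δl = 21.66; W sinα = 83.3
Slice 6: Δl = 1.7/cos39.7° = 2.210 m; N'_6 = 143·cos39.7° − 19·2.210 = 68.0; c'Δl = 28.50; W sinα = 91.3
Slice 7: Δl = 2.8/cos49.8° = 4.338 m; N'_7 = 108·cos49.8° − 1·4.338 = 65.4; c'Δl = 55.96; W sinα = 82.5
Σc'Δl = 248.6 kN/m; ΣN' = 1084.8 kN/m; ΣW sinα = 586.3 kN/m
Resisting = 248.6 + 1084.8·tan27.9° = 248.6 + 574.4 = 823.0 kN/m
FS = 823.0 / 586.3 = 1.404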